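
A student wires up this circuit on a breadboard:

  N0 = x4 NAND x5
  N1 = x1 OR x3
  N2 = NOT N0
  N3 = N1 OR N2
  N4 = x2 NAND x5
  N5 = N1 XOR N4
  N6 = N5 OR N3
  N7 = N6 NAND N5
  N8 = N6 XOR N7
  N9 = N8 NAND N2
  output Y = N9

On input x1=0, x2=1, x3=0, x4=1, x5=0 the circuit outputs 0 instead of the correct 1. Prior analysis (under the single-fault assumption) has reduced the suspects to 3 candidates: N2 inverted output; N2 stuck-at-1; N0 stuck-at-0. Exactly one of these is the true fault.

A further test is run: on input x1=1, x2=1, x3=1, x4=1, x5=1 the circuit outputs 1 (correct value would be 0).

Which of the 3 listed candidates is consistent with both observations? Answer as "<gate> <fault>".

Evaluate each candidate on input x1=1, x2=1, x3=1, x4=1, x5=1:
  N2 inverted output: N0=0, N1=1, N2=0 [inverted output], N3=1, N4=0, N5=1, N6=1, N7=0, N8=1, N9=1 → 1 — matches
  N2 stuck-at-1: N0=0, N1=1, N2=1 [stuck-at-1], N3=1, N4=0, N5=1, N6=1, N7=0, N8=1, N9=0 → 0 — eliminated
  N0 stuck-at-0: N0=0 [stuck-at-0], N1=1, N2=1, N3=1, N4=0, N5=1, N6=1, N7=0, N8=1, N9=0 → 0 — eliminated
Only N2 inverted output reproduces the observed 1.

N2 inverted output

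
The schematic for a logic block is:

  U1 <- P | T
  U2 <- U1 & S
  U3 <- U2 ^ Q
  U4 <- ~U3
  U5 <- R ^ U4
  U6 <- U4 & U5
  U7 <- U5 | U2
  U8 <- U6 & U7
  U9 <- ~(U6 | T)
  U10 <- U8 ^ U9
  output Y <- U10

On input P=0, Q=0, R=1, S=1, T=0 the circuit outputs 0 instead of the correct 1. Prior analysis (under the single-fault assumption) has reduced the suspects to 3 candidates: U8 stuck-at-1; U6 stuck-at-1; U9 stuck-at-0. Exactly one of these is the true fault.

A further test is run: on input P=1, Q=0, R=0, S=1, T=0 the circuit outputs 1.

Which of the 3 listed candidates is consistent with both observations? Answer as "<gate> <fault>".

Evaluate each candidate on input P=1, Q=0, R=0, S=1, T=0:
  U8 stuck-at-1: U1=1, U2=1, U3=1, U4=0, U5=0, U6=0, U7=1, U8=1 [stuck-at-1], U9=1, U10=0 → 0 — eliminated
  U6 stuck-at-1: U1=1, U2=1, U3=1, U4=0, U5=0, U6=1 [stuck-at-1], U7=1, U8=1, U9=0, U10=1 → 1 — matches
  U9 stuck-at-0: U1=1, U2=1, U3=1, U4=0, U5=0, U6=0, U7=1, U8=0, U9=0 [stuck-at-0], U10=0 → 0 — eliminated
Only U6 stuck-at-1 reproduces the observed 1.

U6 stuck-at-1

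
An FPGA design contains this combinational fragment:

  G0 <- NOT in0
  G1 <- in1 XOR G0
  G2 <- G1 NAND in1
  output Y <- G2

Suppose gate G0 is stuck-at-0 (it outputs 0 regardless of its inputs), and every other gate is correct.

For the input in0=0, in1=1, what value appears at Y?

0

Propagate with G0 forced: G0=0 [stuck-at-0], G1=1, G2=0.
So Y = 0. (Without the fault it would be 1.)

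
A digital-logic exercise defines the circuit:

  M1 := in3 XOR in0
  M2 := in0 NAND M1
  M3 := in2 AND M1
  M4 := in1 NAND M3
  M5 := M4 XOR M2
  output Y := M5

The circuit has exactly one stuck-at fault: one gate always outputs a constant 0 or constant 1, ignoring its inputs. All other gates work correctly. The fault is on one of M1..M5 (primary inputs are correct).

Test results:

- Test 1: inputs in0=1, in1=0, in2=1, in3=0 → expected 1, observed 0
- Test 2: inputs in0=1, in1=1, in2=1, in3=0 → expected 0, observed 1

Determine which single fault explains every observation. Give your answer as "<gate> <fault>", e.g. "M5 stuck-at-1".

M2 stuck-at-1

Fault-free values for test 1 (in0=1, in1=0, in2=1, in3=0): M1=1, M2=0, M3=1, M4=1, M5=1, giving Y=1. Observed 0.
Test 1: faults giving observed 0 are {M1 stuck-at-0, M2 stuck-at-1, M4 stuck-at-0, M5 stuck-at-0}.
Test 2 (in0=1, in1=1, in2=1, in3=0): fault-free M1=1, M2=0, M3=1, M4=0, M5=0 → 0; observed 1. Eliminates M1 stuck-at-0, M4 stuck-at-0, M5 stuck-at-0.
Only M2 stuck-at-1 is consistent with every test.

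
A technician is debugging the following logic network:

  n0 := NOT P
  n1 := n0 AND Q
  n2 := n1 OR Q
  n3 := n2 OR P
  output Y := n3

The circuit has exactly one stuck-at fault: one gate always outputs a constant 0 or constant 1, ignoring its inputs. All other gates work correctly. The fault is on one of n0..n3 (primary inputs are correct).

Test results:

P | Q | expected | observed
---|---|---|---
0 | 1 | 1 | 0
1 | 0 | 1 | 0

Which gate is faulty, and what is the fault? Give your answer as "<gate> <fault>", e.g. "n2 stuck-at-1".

Fault-free values for test 1 (P=0, Q=1): n0=1, n1=1, n2=1, n3=1, giving Y=1. Observed 0.
Test 1: faults giving observed 0 are {n2 stuck-at-0, n3 stuck-at-0}.
Test 2 (P=1, Q=0): fault-free n0=0, n1=0, n2=0, n3=1 → 1; observed 0. Eliminates n2 stuck-at-0.
Only n3 stuck-at-0 is consistent with every test.

n3 stuck-at-0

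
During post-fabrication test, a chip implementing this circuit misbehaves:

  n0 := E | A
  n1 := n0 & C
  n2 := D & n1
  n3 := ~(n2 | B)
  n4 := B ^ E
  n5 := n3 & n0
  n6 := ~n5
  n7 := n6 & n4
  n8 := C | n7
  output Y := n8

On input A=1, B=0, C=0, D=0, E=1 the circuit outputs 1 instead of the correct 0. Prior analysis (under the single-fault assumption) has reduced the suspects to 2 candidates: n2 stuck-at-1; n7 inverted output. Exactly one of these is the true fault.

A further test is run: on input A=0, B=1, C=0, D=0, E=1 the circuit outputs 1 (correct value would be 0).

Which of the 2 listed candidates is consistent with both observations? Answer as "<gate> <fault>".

n7 inverted output

Evaluate each candidate on input A=0, B=1, C=0, D=0, E=1:
  n2 stuck-at-1: n0=1, n1=0, n2=1 [stuck-at-1], n3=0, n4=0, n5=0, n6=1, n7=0, n8=0 → 0 — eliminated
  n7 inverted output: n0=1, n1=0, n2=0, n3=0, n4=0, n5=0, n6=1, n7=1 [inverted output], n8=1 → 1 — matches
Only n7 inverted output reproduces the observed 1.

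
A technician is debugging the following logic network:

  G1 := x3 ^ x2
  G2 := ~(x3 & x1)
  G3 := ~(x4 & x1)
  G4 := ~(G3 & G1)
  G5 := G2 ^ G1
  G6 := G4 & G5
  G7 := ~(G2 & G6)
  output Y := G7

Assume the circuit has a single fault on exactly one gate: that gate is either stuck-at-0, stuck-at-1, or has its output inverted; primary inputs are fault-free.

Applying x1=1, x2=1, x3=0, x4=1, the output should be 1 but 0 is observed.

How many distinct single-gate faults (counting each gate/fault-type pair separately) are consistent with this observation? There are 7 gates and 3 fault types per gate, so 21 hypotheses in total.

Fault-free: G1=1, G2=1, G3=0, G4=1, G5=0, G6=0, G7=1 → 1. Observed 0.
  G1: stuck-at-0, inverted output ✓; others ✗
  G2: none of the 3 fault types match ✗
  G3: none of the 3 fault types match ✗
  G4: none of the 3 fault types match ✗
  G5: stuck-at-1, inverted output ✓; others ✗
  G6: stuck-at-1, inverted output ✓; others ✗
  G7: stuck-at-0, inverted output ✓; others ✗
Consistent faults: {G1 stuck-at-0, G1 inverted output, G5 stuck-at-1, G5 inverted output, G6 stuck-at-1, G6 inverted output, G7 stuck-at-0, G7 inverted output} — 8 in all.

8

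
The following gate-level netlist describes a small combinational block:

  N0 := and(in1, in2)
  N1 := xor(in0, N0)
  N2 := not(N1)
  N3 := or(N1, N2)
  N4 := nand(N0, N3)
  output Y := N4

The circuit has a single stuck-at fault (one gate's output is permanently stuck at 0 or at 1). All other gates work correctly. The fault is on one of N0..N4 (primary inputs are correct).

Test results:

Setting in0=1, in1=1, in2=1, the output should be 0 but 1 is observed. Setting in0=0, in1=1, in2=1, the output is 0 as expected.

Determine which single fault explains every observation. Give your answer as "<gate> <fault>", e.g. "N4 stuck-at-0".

N2 stuck-at-0

Fault-free values for test 1 (in0=1, in1=1, in2=1): N0=1, N1=0, N2=1, N3=1, N4=0, giving Y=0. Observed 1.
Test 1: faults giving observed 1 are {N0 stuck-at-0, N2 stuck-at-0, N3 stuck-at-0, N4 stuck-at-1}.
Test 2 (in0=0, in1=1, in2=1): fault-free N0=1, N1=1, N2=0, N3=1, N4=0 → 0; observed 0. Eliminates N0 stuck-at-0, N3 stuck-at-0, N4 stuck-at-1.
Only N2 stuck-at-0 is consistent with every test.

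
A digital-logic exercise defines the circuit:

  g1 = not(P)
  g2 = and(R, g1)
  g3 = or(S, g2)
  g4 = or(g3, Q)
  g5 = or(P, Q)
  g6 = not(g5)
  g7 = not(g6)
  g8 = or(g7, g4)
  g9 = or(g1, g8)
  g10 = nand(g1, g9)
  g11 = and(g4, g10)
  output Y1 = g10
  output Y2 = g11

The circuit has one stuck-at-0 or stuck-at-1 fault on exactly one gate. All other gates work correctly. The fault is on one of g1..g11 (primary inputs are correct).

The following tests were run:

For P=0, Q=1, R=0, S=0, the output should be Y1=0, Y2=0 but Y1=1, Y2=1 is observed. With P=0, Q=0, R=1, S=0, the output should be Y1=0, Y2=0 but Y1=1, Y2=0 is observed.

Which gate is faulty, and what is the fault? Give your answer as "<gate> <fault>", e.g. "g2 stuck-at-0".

Fault-free values for test 1 (P=0, Q=1, R=0, S=0): g1=1, g2=0, g3=0, g4=1, g5=1, g6=0, g7=1, g8=1, g9=1, g10=0, g11=0, giving Y1=0, Y2=0. Observed Y1=1, Y2=1.
Test 1: faults giving observed Y1=1, Y2=1 are {g1 stuck-at-0, g9 stuck-at-0, g10 stuck-at-1}.
Test 2 (P=0, Q=0, R=1, S=0): fault-free g1=1, g2=1, g3=1, g4=1, g5=0, g6=1, g7=0, g8=1, g9=1, g10=0, g11=0 → Y1=0, Y2=0; observed Y1=1, Y2=0. Eliminates g9 stuck-at-0, g10 stuck-at-1.
Only g1 stuck-at-0 is consistent with every test.

g1 stuck-at-0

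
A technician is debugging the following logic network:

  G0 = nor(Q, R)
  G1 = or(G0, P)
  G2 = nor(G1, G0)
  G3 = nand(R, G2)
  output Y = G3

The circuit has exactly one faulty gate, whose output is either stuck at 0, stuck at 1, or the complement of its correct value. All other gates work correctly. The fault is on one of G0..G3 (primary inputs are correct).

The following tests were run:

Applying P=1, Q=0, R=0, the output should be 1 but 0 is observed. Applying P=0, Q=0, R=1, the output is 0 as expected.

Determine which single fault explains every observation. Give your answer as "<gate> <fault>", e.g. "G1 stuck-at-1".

Fault-free values for test 1 (P=1, Q=0, R=0): G0=1, G1=1, G2=0, G3=1, giving Y=1. Observed 0.
Test 1: faults giving observed 0 are {G3 stuck-at-0, G3 inverted output}.
Test 2 (P=0, Q=0, R=1): fault-free G0=0, G1=0, G2=1, G3=0 → 0; observed 0. Eliminates G3 inverted output.
Only G3 stuck-at-0 is consistent with every test.

G3 stuck-at-0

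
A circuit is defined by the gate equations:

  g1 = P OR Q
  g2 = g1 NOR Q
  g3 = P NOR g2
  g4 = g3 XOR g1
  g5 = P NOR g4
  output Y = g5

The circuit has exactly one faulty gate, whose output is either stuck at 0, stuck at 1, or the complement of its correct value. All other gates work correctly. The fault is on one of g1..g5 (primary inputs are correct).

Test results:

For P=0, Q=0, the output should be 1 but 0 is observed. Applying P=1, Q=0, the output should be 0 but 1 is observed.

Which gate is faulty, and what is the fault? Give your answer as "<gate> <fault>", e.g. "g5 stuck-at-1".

Fault-free values for test 1 (P=0, Q=0): g1=0, g2=1, g3=0, g4=0, g5=1, giving Y=1. Observed 0.
Test 1: faults giving observed 0 are {g2 stuck-at-0, g2 inverted output, g3 stuck-at-1, g3 inverted output, g4 stuck-at-1, g4 inverted output, g5 stuck-at-0, g5 inverted output}.
Test 2 (P=1, Q=0): fault-free g1=1, g2=0, g3=0, g4=1, g5=0 → 0; observed 1. Eliminates g2 stuck-at-0, g2 inverted output, g3 stuck-at-1, g3 inverted output, g4 stuck-at-1, g4 inverted output, g5 stuck-at-0.
Only g5 inverted output is consistent with every test.

g5 inverted output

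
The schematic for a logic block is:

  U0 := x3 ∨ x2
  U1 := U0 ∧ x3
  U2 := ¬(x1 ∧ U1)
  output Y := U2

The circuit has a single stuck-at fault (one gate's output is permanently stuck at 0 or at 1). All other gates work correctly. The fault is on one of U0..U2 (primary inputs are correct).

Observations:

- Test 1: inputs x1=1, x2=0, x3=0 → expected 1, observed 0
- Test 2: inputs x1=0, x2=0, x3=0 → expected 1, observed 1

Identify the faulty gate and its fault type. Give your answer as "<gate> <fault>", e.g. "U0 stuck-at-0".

U1 stuck-at-1

Fault-free values for test 1 (x1=1, x2=0, x3=0): U0=0, U1=0, U2=1, giving Y=1. Observed 0.
Test 1: faults giving observed 0 are {U1 stuck-at-1, U2 stuck-at-0}.
Test 2 (x1=0, x2=0, x3=0): fault-free U0=0, U1=0, U2=1 → 1; observed 1. Eliminates U2 stuck-at-0.
Only U1 stuck-at-1 is consistent with every test.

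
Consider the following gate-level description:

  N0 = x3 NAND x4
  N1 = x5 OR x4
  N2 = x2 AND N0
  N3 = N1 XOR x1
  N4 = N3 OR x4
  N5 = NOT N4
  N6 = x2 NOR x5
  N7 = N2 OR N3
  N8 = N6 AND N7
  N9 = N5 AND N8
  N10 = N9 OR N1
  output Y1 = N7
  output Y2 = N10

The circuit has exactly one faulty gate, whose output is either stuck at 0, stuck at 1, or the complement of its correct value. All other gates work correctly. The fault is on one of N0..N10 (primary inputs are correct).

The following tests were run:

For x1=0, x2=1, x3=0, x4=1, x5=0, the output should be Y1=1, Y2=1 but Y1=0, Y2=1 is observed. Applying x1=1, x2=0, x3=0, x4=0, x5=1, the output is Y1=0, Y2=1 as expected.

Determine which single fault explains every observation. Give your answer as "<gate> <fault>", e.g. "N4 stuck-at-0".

Fault-free values for test 1 (x1=0, x2=1, x3=0, x4=1, x5=0): N0=1, N1=1, N2=1, N3=1, N4=1, N5=0, N6=0, N7=1, N8=0, N9=0, N10=1, giving Y1=1, Y2=1. Observed Y1=0, Y2=1.
Test 1: faults giving observed Y1=0, Y2=1 are {N7 stuck-at-0, N7 inverted output}.
Test 2 (x1=1, x2=0, x3=0, x4=0, x5=1): fault-free N0=1, N1=1, N2=0, N3=0, N4=0, N5=1, N6=0, N7=0, N8=0, N9=0, N10=1 → Y1=0, Y2=1; observed Y1=0, Y2=1. Eliminates N7 inverted output.
Only N7 stuck-at-0 is consistent with every test.

N7 stuck-at-0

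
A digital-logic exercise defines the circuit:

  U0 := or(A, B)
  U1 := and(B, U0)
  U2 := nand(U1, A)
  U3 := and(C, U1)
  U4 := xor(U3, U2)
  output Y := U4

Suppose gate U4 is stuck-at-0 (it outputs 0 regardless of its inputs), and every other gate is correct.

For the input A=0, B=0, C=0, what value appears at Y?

Propagate with U4 forced: U0=0, U1=0, U2=1, U3=0, U4=0 [stuck-at-0].
So Y = 0. (Without the fault it would be 1.)

0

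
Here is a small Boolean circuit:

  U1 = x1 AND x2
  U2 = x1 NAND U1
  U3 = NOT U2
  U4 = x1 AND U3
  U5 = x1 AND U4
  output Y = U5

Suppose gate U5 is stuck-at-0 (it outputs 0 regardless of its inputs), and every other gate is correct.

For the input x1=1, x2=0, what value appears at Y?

Propagate with U5 forced: U1=0, U2=1, U3=0, U4=0, U5=0 [stuck-at-0].
So Y = 0. (Same as the fault-free value — the fault is masked on this input.)

0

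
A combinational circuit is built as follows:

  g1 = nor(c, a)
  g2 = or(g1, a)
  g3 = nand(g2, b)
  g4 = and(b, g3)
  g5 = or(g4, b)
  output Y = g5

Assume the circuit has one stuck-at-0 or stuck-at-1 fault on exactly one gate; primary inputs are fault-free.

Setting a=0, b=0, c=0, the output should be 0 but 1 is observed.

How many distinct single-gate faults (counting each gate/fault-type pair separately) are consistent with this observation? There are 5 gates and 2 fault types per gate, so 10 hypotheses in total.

Fault-free: g1=1, g2=1, g3=1, g4=0, g5=0 → 0. Observed 1.
  g1 stuck-at-0: output 0 ✗
  g1 stuck-at-1: output 0 ✗
  g2 stuck-at-0: output 0 ✗
  g2 stuck-at-1: output 0 ✗
  g3 stuck-at-0: output 0 ✗
  g3 stuck-at-1: output 0 ✗
  g4 stuck-at-0: output 0 ✗
  g4 stuck-at-1: output 1 ✓
  g5 stuck-at-0: output 0 ✗
  g5 stuck-at-1: output 1 ✓
Consistent faults: {g4 stuck-at-1, g5 stuck-at-1} — 2 in all.

2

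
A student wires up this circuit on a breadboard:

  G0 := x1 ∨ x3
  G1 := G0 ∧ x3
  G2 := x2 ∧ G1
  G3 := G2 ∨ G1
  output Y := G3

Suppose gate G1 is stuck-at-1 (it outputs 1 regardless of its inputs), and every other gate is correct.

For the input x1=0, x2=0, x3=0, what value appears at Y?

Propagate with G1 forced: G0=0, G1=1 [stuck-at-1], G2=0, G3=1.
So Y = 1. (Without the fault it would be 0.)

1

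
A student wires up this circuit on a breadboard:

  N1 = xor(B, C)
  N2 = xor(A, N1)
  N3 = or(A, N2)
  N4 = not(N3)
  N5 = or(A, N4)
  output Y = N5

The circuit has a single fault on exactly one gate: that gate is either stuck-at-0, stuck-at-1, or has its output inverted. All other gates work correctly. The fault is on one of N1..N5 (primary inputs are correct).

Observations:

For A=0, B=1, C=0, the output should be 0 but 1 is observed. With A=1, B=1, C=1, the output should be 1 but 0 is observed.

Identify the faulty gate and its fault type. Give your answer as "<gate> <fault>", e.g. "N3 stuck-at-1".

Fault-free values for test 1 (A=0, B=1, C=0): N1=1, N2=1, N3=1, N4=0, N5=0, giving Y=0. Observed 1.
Test 1: faults giving observed 1 are {N1 stuck-at-0, N1 inverted output, N2 stuck-at-0, N2 inverted output, N3 stuck-at-0, N3 inverted output, N4 stuck-at-1, N4 inverted output, N5 stuck-at-1, N5 inverted output}.
Test 2 (A=1, B=1, C=1): fault-free N1=0, N2=1, N3=1, N4=0, N5=1 → 1; observed 0. Eliminates N1 stuck-at-0, N1 inverted output, N2 stuck-at-0, N2 inverted output, N3 stuck-at-0, N3 inverted output, N4 stuck-at-1, N4 inverted output, N5 stuck-at-1.
Only N5 inverted output is consistent with every test.

N5 inverted output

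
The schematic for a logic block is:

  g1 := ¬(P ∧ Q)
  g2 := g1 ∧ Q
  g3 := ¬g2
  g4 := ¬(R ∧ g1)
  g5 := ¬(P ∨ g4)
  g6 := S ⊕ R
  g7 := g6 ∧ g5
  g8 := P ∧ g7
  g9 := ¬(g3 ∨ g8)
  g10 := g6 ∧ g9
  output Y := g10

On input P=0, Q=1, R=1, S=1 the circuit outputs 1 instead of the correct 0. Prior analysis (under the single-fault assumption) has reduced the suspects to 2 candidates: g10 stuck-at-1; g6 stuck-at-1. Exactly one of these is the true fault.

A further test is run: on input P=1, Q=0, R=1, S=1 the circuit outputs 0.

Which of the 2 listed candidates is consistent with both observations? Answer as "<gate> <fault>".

g6 stuck-at-1

Evaluate each candidate on input P=1, Q=0, R=1, S=1:
  g10 stuck-at-1: g1=1, g2=0, g3=1, g4=0, g5=0, g6=0, g7=0, g8=0, g9=0, g10=1 [stuck-at-1] → 1 — eliminated
  g6 stuck-at-1: g1=1, g2=0, g3=1, g4=0, g5=0, g6=1 [stuck-at-1], g7=0, g8=0, g9=0, g10=0 → 0 — matches
Only g6 stuck-at-1 reproduces the observed 0.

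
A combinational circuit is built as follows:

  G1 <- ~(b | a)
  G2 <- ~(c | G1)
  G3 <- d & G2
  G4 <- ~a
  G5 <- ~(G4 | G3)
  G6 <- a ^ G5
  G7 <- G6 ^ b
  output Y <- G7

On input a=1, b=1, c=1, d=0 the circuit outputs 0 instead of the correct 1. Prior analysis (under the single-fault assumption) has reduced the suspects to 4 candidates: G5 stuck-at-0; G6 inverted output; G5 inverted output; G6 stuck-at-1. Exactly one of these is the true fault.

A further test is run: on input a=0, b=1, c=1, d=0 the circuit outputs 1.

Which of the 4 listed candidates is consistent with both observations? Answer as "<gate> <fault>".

Evaluate each candidate on input a=0, b=1, c=1, d=0:
  G5 stuck-at-0: G1=0, G2=0, G3=0, G4=1, G5=0 [stuck-at-0], G6=0, G7=1 → 1 — matches
  G6 inverted output: G1=0, G2=0, G3=0, G4=1, G5=0, G6=1 [inverted output], G7=0 → 0 — eliminated
  G5 inverted output: G1=0, G2=0, G3=0, G4=1, G5=1 [inverted output], G6=1, G7=0 → 0 — eliminated
  G6 stuck-at-1: G1=0, G2=0, G3=0, G4=1, G5=0, G6=1 [stuck-at-1], G7=0 → 0 — eliminated
Only G5 stuck-at-0 reproduces the observed 1.

G5 stuck-at-0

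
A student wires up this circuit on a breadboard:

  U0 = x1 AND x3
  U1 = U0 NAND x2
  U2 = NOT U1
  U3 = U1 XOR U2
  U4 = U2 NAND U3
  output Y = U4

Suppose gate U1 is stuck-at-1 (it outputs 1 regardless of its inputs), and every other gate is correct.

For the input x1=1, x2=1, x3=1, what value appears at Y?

Propagate with U1 forced: U0=1, U1=1 [stuck-at-1], U2=0, U3=1, U4=1.
So Y = 1. (Without the fault it would be 0.)

1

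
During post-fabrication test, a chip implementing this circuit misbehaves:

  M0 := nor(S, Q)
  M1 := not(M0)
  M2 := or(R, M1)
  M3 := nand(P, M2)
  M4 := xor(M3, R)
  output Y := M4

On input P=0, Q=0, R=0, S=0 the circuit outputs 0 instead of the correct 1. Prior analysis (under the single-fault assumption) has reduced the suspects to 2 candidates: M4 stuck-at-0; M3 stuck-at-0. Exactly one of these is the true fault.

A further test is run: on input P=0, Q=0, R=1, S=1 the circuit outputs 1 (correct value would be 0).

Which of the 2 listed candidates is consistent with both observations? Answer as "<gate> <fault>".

Evaluate each candidate on input P=0, Q=0, R=1, S=1:
  M4 stuck-at-0: M0=0, M1=1, M2=1, M3=1, M4=0 [stuck-at-0] → 0 — eliminated
  M3 stuck-at-0: M0=0, M1=1, M2=1, M3=0 [stuck-at-0], M4=1 → 1 — matches
Only M3 stuck-at-0 reproduces the observed 1.

M3 stuck-at-0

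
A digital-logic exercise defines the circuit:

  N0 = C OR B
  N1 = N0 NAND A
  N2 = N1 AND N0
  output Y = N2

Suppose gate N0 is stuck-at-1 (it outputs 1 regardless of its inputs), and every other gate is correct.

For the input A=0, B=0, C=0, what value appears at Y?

Propagate with N0 forced: N0=1 [stuck-at-1], N1=1, N2=1.
So Y = 1. (Without the fault it would be 0.)

1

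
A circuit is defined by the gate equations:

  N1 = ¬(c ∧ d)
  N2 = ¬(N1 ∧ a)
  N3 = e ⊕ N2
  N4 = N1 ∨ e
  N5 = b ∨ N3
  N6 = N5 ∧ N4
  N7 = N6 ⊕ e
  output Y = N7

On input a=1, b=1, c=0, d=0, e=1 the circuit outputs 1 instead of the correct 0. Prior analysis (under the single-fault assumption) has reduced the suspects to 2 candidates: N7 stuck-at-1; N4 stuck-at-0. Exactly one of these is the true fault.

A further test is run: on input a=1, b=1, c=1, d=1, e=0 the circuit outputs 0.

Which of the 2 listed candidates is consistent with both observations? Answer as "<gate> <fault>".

Evaluate each candidate on input a=1, b=1, c=1, d=1, e=0:
  N7 stuck-at-1: N1=0, N2=1, N3=1, N4=0, N5=1, N6=0, N7=1 [stuck-at-1] → 1 — eliminated
  N4 stuck-at-0: N1=0, N2=1, N3=1, N4=0 [stuck-at-0], N5=1, N6=0, N7=0 → 0 — matches
Only N4 stuck-at-0 reproduces the observed 0.

N4 stuck-at-0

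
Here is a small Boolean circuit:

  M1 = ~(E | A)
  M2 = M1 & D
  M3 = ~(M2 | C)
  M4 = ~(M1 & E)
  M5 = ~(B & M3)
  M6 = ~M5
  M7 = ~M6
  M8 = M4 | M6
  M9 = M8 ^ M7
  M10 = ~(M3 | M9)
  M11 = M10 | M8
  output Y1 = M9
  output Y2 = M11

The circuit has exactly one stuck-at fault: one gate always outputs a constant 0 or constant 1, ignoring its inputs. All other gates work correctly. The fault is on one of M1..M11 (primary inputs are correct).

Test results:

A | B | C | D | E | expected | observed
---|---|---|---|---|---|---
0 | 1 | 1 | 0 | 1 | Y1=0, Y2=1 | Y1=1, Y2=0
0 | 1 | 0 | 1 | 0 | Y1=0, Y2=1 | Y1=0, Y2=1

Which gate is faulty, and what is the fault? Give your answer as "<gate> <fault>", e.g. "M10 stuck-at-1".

M1 stuck-at-1

Fault-free values for test 1 (A=0, B=1, C=1, D=0, E=1): M1=0, M2=0, M3=0, M4=1, M5=1, M6=0, M7=1, M8=1, M9=0, M10=1, M11=1, giving Y1=0, Y2=1. Observed Y1=1, Y2=0.
Test 1: faults giving observed Y1=1, Y2=0 are {M1 stuck-at-1, M4 stuck-at-0, M8 stuck-at-0}.
Test 2 (A=0, B=1, C=0, D=1, E=0): fault-free M1=1, M2=1, M3=0, M4=1, M5=1, M6=0, M7=1, M8=1, M9=0, M10=1, M11=1 → Y1=0, Y2=1; observed Y1=0, Y2=1. Eliminates M4 stuck-at-0, M8 stuck-at-0.
Only M1 stuck-at-1 is consistent with every test.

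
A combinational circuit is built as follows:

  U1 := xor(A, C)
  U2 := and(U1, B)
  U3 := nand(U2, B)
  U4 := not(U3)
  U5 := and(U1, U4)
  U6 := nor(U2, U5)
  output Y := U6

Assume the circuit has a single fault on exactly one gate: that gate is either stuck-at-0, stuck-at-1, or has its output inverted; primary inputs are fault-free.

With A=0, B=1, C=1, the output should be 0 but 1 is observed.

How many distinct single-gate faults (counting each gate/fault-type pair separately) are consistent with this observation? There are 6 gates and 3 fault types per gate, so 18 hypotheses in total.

Fault-free: U1=1, U2=1, U3=0, U4=1, U5=1, U6=0 → 0. Observed 1.
  U1: stuck-at-0, inverted output ✓; others ✗
  U2: stuck-at-0, inverted output ✓; others ✗
  U3: none of the 3 fault types match ✗
  U4: none of the 3 fault types match ✗
  U5: none of the 3 fault types match ✗
  U6: stuck-at-1, inverted output ✓; others ✗
Consistent faults: {U1 stuck-at-0, U1 inverted output, U2 stuck-at-0, U2 inverted output, U6 stuck-at-1, U6 inverted output} — 6 in all.

6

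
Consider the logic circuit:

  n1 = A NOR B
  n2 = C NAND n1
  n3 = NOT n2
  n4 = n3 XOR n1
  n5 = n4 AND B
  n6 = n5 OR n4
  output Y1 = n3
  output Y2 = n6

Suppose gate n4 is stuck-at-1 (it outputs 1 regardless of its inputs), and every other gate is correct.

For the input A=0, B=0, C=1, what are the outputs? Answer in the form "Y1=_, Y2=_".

Y1=1, Y2=1

Propagate with n4 forced: n1=1, n2=0, n3=1, n4=1 [stuck-at-1], n5=0, n6=1.
So the outputs are Y1=1, Y2=1. (Without the fault they would be Y1=1, Y2=0.)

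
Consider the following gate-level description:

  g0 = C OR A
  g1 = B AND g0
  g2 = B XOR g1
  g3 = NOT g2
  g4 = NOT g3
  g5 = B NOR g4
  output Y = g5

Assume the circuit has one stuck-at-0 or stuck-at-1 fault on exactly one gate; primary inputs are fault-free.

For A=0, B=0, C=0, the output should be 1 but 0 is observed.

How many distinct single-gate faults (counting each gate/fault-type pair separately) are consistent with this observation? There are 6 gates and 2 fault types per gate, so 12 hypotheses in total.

Fault-free: g0=0, g1=0, g2=0, g3=1, g4=0, g5=1 → 1. Observed 0.
  g0 stuck-at-0: output 1 ✗
  g0 stuck-at-1: output 1 ✗
  g1 stuck-at-0: output 1 ✗
  g1 stuck-at-1: output 0 ✓
  g2 stuck-at-0: output 1 ✗
  g2 stuck-at-1: output 0 ✓
  g3 stuck-at-0: output 0 ✓
  g3 stuck-at-1: output 1 ✗
  g4 stuck-at-0: output 1 ✗
  g4 stuck-at-1: output 0 ✓
  g5 stuck-at-0: output 0 ✓
  g5 stuck-at-1: output 1 ✗
Consistent faults: {g1 stuck-at-1, g2 stuck-at-1, g3 stuck-at-0, g4 stuck-at-1, g5 stuck-at-0} — 5 in all.

5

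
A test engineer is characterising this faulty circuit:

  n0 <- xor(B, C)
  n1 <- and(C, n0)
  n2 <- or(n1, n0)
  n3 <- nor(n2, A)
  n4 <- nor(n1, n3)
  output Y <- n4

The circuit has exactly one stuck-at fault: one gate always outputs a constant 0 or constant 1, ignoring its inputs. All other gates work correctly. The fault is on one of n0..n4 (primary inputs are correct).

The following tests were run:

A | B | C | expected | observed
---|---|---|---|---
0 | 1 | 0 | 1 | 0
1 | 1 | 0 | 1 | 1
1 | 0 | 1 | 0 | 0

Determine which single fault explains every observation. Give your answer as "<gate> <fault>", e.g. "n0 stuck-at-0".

Fault-free values for test 1 (A=0, B=1, C=0): n0=1, n1=0, n2=1, n3=0, n4=1, giving Y=1. Observed 0.
Test 1: faults giving observed 0 are {n0 stuck-at-0, n1 stuck-at-1, n2 stuck-at-0, n3 stuck-at-1, n4 stuck-at-0}.
Test 2 (A=1, B=1, C=0): fault-free n0=1, n1=0, n2=1, n3=0, n4=1 → 1; observed 1. Eliminates n1 stuck-at-1, n3 stuck-at-1, n4 stuck-at-0.
Test 3 (A=1, B=0, C=1): fault-free n0=1, n1=1, n2=1, n3=0, n4=0 → 0; observed 0. Eliminates n0 stuck-at-0.
Only n2 stuck-at-0 is consistent with every test.

n2 stuck-at-0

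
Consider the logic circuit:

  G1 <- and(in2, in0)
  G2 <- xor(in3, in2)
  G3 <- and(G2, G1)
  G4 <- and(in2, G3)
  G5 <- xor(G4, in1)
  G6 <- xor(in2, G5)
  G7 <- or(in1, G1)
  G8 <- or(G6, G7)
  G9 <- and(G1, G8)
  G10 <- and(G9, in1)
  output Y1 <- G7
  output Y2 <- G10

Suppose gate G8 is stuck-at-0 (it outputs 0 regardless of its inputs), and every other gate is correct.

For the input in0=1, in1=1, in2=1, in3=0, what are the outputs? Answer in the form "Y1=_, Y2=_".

Y1=1, Y2=0

Propagate with G8 forced: G1=1, G2=1, G3=1, G4=1, G5=0, G6=1, G7=1, G8=0 [stuck-at-0], G9=0, G10=0.
So the outputs are Y1=1, Y2=0. (Without the fault they would be Y1=1, Y2=1.)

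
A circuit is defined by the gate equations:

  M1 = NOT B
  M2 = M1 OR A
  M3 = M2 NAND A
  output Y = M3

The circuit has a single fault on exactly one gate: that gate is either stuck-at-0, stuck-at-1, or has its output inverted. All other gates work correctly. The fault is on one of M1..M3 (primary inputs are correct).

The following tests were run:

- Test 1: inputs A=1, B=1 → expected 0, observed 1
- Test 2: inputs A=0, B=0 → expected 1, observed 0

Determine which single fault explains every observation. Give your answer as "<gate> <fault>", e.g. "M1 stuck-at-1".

M3 inverted output

Fault-free values for test 1 (A=1, B=1): M1=0, M2=1, M3=0, giving Y=0. Observed 1.
Test 1: faults giving observed 1 are {M2 stuck-at-0, M2 inverted output, M3 stuck-at-1, M3 inverted output}.
Test 2 (A=0, B=0): fault-free M1=1, M2=1, M3=1 → 1; observed 0. Eliminates M2 stuck-at-0, M2 inverted output, M3 stuck-at-1.
Only M3 inverted output is consistent with every test.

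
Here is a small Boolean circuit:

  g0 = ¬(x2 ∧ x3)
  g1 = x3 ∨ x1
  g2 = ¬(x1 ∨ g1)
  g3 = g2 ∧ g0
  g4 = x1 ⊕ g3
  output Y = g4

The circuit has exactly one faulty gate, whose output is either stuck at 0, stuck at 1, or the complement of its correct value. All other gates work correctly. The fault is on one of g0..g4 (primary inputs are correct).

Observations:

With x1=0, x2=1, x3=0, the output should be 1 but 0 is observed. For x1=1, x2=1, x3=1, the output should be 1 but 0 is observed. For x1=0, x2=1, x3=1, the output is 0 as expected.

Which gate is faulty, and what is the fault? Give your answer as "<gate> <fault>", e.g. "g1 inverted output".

g4 stuck-at-0

Fault-free values for test 1 (x1=0, x2=1, x3=0): g0=1, g1=0, g2=1, g3=1, g4=1, giving Y=1. Observed 0.
Test 1: faults giving observed 0 are {g0 stuck-at-0, g0 inverted output, g1 stuck-at-1, g1 inverted output, g2 stuck-at-0, g2 inverted output, g3 stuck-at-0, g3 inverted output, g4 stuck-at-0, g4 inverted output}.
Test 2 (x1=1, x2=1, x3=1): fault-free g0=0, g1=1, g2=0, g3=0, g4=1 → 1; observed 0. Eliminates g0 stuck-at-0, g0 inverted output, g1 stuck-at-1, g1 inverted output, g2 stuck-at-0, g2 inverted output, g3 stuck-at-0.
Test 3 (x1=0, x2=1, x3=1): fault-free g0=0, g1=1, g2=0, g3=0, g4=0 → 0; observed 0. Eliminates g3 inverted output, g4 inverted output.
Only g4 stuck-at-0 is consistent with every test.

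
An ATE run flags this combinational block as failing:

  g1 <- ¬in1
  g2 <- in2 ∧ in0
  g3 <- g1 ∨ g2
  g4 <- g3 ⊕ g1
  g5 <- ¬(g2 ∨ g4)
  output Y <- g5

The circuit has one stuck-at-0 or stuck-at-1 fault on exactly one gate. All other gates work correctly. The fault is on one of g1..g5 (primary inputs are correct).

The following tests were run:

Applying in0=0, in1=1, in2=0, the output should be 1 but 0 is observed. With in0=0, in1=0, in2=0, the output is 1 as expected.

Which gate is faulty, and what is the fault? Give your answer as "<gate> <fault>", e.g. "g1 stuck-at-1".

g3 stuck-at-1

Fault-free values for test 1 (in0=0, in1=1, in2=0): g1=0, g2=0, g3=0, g4=0, g5=1, giving Y=1. Observed 0.
Test 1: faults giving observed 0 are {g2 stuck-at-1, g3 stuck-at-1, g4 stuck-at-1, g5 stuck-at-0}.
Test 2 (in0=0, in1=0, in2=0): fault-free g1=1, g2=0, g3=1, g4=0, g5=1 → 1; observed 1. Eliminates g2 stuck-at-1, g4 stuck-at-1, g5 stuck-at-0.
Only g3 stuck-at-1 is consistent with every test.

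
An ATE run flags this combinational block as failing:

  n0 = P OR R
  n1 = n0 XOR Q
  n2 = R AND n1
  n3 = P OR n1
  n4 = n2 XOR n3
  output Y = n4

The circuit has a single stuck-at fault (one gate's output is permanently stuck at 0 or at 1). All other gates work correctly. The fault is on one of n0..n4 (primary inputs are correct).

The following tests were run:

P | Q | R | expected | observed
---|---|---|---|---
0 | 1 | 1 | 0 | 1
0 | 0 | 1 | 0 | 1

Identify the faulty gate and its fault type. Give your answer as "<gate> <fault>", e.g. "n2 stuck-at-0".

n4 stuck-at-1

Fault-free values for test 1 (P=0, Q=1, R=1): n0=1, n1=0, n2=0, n3=0, n4=0, giving Y=0. Observed 1.
Test 1: faults giving observed 1 are {n2 stuck-at-1, n3 stuck-at-1, n4 stuck-at-1}.
Test 2 (P=0, Q=0, R=1): fault-free n0=1, n1=1, n2=1, n3=1, n4=0 → 0; observed 1. Eliminates n2 stuck-at-1, n3 stuck-at-1.
Only n4 stuck-at-1 is consistent with every test.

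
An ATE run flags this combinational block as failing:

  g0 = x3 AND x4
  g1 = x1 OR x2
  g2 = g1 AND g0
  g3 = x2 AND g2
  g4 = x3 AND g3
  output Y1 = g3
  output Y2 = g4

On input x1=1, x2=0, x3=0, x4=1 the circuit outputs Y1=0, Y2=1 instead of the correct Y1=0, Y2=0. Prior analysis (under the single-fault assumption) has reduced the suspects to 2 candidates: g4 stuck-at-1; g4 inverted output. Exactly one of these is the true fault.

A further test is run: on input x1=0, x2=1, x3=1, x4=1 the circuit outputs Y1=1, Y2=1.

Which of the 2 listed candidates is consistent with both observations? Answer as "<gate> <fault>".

g4 stuck-at-1

Evaluate each candidate on input x1=0, x2=1, x3=1, x4=1:
  g4 stuck-at-1: g0=1, g1=1, g2=1, g3=1, g4=1 [stuck-at-1] → Y1=1, Y2=1 — matches
  g4 inverted output: g0=1, g1=1, g2=1, g3=1, g4=0 [inverted output] → Y1=1, Y2=0 — eliminated
Only g4 stuck-at-1 reproduces the observed Y1=1, Y2=1.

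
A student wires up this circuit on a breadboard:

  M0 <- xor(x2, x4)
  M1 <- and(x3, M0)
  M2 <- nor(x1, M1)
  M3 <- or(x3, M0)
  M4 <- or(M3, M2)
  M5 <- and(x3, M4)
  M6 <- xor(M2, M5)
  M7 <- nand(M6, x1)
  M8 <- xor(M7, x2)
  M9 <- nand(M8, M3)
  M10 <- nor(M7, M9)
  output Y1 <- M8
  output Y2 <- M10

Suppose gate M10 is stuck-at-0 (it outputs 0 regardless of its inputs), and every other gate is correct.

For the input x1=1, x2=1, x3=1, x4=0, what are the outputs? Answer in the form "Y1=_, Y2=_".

Y1=1, Y2=0

Propagate with M10 forced: M0=1, M1=1, M2=0, M3=1, M4=1, M5=1, M6=1, M7=0, M8=1, M9=0, M10=0 [stuck-at-0].
So the outputs are Y1=1, Y2=0. (Without the fault they would be Y1=1, Y2=1.)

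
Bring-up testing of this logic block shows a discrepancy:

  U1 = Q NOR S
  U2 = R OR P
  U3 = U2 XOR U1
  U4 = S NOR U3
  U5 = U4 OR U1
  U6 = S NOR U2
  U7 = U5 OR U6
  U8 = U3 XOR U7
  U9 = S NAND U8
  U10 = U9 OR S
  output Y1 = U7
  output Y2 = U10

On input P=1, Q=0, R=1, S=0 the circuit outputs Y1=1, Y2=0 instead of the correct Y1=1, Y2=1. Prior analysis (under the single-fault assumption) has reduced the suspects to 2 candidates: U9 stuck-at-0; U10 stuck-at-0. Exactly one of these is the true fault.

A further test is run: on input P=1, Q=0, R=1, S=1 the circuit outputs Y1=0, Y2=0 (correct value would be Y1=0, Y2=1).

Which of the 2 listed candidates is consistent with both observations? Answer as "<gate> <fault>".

Evaluate each candidate on input P=1, Q=0, R=1, S=1:
  U9 stuck-at-0: U1=0, U2=1, U3=1, U4=0, U5=0, U6=0, U7=0, U8=1, U9=0 [stuck-at-0], U10=1 → Y1=0, Y2=1 — eliminated
  U10 stuck-at-0: U1=0, U2=1, U3=1, U4=0, U5=0, U6=0, U7=0, U8=1, U9=0, U10=0 [stuck-at-0] → Y1=0, Y2=0 — matches
Only U10 stuck-at-0 reproduces the observed Y1=0, Y2=0.

U10 stuck-at-0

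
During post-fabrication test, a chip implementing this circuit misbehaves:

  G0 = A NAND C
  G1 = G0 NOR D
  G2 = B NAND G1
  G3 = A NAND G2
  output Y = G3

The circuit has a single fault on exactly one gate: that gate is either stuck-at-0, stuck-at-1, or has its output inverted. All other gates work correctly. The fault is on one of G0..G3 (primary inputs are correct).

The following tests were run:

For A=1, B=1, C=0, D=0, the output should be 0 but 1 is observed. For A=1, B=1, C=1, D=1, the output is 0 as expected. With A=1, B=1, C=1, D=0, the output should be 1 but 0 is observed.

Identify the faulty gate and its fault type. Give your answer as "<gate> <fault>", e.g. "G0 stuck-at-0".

G0 inverted output

Fault-free values for test 1 (A=1, B=1, C=0, D=0): G0=1, G1=0, G2=1, G3=0, giving Y=0. Observed 1.
Test 1: faults giving observed 1 are {G0 stuck-at-0, G0 inverted output, G1 stuck-at-1, G1 inverted output, G2 stuck-at-0, G2 inverted output, G3 stuck-at-1, G3 inverted output}.
Test 2 (A=1, B=1, C=1, D=1): fault-free G0=0, G1=0, G2=1, G3=0 → 0; observed 0. Eliminates G1 stuck-at-1, G1 inverted output, G2 stuck-at-0, G2 inverted output, G3 stuck-at-1, G3 inverted output.
Test 3 (A=1, B=1, C=1, D=0): fault-free G0=0, G1=1, G2=0, G3=1 → 1; observed 0. Eliminates G0 stuck-at-0.
Only G0 inverted output is consistent with every test.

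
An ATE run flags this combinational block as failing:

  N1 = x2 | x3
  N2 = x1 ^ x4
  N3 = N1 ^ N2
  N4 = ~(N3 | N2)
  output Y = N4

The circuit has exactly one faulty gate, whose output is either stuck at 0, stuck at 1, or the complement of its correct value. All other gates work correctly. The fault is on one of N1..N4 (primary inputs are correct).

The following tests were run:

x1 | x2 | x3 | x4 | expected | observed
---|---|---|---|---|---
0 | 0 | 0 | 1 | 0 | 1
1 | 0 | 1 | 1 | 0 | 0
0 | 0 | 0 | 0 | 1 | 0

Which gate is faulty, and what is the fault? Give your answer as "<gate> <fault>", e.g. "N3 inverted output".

N2 inverted output

Fault-free values for test 1 (x1=0, x2=0, x3=0, x4=1): N1=0, N2=1, N3=1, N4=0, giving Y=0. Observed 1.
Test 1: faults giving observed 1 are {N2 stuck-at-0, N2 inverted output, N4 stuck-at-1, N4 inverted output}.
Test 2 (x1=1, x2=0, x3=1, x4=1): fault-free N1=1, N2=0, N3=1, N4=0 → 0; observed 0. Eliminates N4 stuck-at-1, N4 inverted output.
Test 3 (x1=0, x2=0, x3=0, x4=0): fault-free N1=0, N2=0, N3=0, N4=1 → 1; observed 0. Eliminates N2 stuck-at-0.
Only N2 inverted output is consistent with every test.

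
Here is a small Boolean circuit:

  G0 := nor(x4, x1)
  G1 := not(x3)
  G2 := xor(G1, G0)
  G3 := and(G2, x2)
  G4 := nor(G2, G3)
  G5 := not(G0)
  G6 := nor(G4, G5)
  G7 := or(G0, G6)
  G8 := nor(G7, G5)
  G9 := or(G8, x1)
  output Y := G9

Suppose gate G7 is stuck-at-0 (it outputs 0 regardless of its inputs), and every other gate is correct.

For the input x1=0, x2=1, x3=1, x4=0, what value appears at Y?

1

Propagate with G7 forced: G0=1, G1=0, G2=1, G3=1, G4=0, G5=0, G6=1, G7=0 [stuck-at-0], G8=1, G9=1.
So Y = 1. (Without the fault it would be 0.)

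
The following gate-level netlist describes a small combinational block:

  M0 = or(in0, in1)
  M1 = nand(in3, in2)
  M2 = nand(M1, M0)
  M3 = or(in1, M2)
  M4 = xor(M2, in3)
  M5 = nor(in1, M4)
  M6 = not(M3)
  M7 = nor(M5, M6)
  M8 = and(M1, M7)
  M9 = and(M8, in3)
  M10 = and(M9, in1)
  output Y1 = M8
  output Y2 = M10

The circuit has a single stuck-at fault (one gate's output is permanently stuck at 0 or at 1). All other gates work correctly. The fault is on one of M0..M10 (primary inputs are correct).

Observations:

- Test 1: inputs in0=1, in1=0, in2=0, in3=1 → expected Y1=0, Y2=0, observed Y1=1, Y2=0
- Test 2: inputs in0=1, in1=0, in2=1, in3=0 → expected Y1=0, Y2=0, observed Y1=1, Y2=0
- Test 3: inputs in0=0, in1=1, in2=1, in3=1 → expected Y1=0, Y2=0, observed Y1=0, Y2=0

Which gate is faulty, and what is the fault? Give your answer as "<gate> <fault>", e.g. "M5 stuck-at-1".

M7 stuck-at-1

Fault-free values for test 1 (in0=1, in1=0, in2=0, in3=1): M0=1, M1=1, M2=0, M3=0, M4=1, M5=0, M6=1, M7=0, M8=0, M9=0, M10=0, giving Y1=0, Y2=0. Observed Y1=1, Y2=0.
Test 1: faults giving observed Y1=1, Y2=0 are {M3 stuck-at-1, M6 stuck-at-0, M7 stuck-at-1, M8 stuck-at-1}.
Test 2 (in0=1, in1=0, in2=1, in3=0): fault-free M0=1, M1=1, M2=0, M3=0, M4=0, M5=1, M6=1, M7=0, M8=0, M9=0, M10=0 → Y1=0, Y2=0; observed Y1=1, Y2=0. Eliminates M3 stuck-at-1, M6 stuck-at-0.
Test 3 (in0=0, in1=1, in2=1, in3=1): fault-free M0=1, M1=0, M2=1, M3=1, M4=0, M5=0, M6=0, M7=1, M8=0, M9=0, M10=0 → Y1=0, Y2=0; observed Y1=0, Y2=0. Eliminates M8 stuck-at-1.
Only M7 stuck-at-1 is consistent with every test.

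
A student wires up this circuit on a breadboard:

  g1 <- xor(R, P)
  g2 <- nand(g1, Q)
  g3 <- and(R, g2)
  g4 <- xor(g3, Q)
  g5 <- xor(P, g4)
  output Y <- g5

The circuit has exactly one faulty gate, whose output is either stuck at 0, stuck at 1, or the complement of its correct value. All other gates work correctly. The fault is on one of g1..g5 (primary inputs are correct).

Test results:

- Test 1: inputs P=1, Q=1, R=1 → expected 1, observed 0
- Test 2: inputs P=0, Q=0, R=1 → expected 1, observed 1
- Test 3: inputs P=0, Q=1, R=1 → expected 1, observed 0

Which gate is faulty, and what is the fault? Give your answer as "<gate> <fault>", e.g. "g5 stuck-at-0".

g1 inverted output

Fault-free values for test 1 (P=1, Q=1, R=1): g1=0, g2=1, g3=1, g4=0, g5=1, giving Y=1. Observed 0.
Test 1: faults giving observed 0 are {g1 stuck-at-1, g1 inverted output, g2 stuck-at-0, g2 inverted output, g3 stuck-at-0, g3 inverted output, g4 stuck-at-1, g4 inverted output, g5 stuck-at-0, g5 inverted output}.
Test 2 (P=0, Q=0, R=1): fault-free g1=1, g2=1, g3=1, g4=1, g5=1 → 1; observed 1. Eliminates g2 stuck-at-0, g2 inverted output, g3 stuck-at-0, g3 inverted output, g4 inverted output, g5 stuck-at-0, g5 inverted output.
Test 3 (P=0, Q=1, R=1): fault-free g1=1, g2=0, g3=0, g4=1, g5=1 → 1; observed 0. Eliminates g1 stuck-at-1, g4 stuck-at-1.
Only g1 inverted output is consistent with every test.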